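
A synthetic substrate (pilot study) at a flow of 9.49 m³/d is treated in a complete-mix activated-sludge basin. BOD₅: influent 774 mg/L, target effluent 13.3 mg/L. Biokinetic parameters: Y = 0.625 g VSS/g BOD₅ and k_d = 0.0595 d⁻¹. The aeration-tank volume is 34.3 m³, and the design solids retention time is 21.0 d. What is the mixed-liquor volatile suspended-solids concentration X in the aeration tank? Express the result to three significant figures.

X ≈ 1230 mg/L

From V·X·(1 + k_d·θ_c) = Y·Q·(S₀ − S)·θ_c: X = 0.625 × 9.49 × (774 − 13.3) × 21.0 / [34.3 × (1 + 0.0595 × 21.0)] = 1228 mg/L.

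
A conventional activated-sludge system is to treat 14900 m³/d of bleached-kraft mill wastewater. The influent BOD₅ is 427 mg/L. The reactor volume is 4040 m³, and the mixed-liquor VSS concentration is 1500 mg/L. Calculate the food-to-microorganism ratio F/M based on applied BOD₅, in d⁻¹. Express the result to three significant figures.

F/M = applied load / biomass = Q·S₀/(V·X) = 14900 × 427 / (4040 × 1500) = 1.050 d⁻¹.

F/M ≈ 1.05 d⁻¹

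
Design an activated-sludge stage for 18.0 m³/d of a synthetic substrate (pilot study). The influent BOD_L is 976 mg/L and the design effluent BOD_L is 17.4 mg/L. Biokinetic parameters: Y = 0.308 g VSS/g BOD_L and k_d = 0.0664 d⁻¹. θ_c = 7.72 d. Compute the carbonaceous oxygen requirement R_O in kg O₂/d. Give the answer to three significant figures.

R_O ≈ 12.3 kg O₂/d

Correct the yield for decay: Y_obs = Y/(1 + k_d θ_c) = 0.308 / (1 + 0.0664 × 7.72) = 0.308 / 1.513 = 0.2036.
Q·(S₀ − S) = 18.0 × (976 − 17.4) × 10⁻³ = 17.25 kg/d removed.
Net sludge production P_X = 0.2036 × 17.25 = 3.513 kg VSS/d.
Carbonaceous O₂ demand = substrate oxidised − cell-mass equivalent = 17.25 − 1.42 × 3.513 = 12.27 kg O₂/d.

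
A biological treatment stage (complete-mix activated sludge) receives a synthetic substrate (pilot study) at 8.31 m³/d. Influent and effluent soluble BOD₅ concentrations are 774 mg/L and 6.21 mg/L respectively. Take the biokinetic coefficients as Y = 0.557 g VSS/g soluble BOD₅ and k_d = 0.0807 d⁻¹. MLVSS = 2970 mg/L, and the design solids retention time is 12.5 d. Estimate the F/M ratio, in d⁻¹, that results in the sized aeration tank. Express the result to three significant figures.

F/M ≈ 0.291 d⁻¹

Rearranging the biomass balance for a CMAS with decay, V = Y·Q·ΔS·θ_c / [X·(1+k_d θ_c)] = 0.557 × 8.31 × (774 − 6.21) × 12.5 / [2970 × (1 + 0.0807 × 12.5)] = 4.44×10^4 / 5966 = 7.446 m³.
F/M = Q·S₀ / (V·X) = 8.31 × 774 / (7.446 × 2970) = 0.2908 g soluble BOD₅·(g VSS·d)⁻¹.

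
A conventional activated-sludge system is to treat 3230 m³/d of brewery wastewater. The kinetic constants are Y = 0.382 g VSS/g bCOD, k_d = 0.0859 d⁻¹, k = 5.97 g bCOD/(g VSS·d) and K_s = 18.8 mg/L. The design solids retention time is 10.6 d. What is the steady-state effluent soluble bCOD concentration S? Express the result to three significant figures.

Effluent substrate depends only on kinetics and SRT: S = K_s(1 + k_d θ_c) / [θ_c(Yk − k_d) − 1] = 18.8 × (1 + 0.0859 × 10.6) / [10.6 × (0.382 × 5.97 − 0.0859) − 1] = 35.92 / 22.26 = 1.613 mg/L.

S ≈ 1.61 mg/L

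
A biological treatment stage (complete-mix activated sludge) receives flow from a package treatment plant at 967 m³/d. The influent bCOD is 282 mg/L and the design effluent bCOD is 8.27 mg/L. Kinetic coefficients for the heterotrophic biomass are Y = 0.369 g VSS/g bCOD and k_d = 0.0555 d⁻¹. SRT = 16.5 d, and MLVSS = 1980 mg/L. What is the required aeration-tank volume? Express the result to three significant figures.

V ≈ 425 m³

From the SRT design equation V = Y Q (S₀−S) θ_c / [X (1 + k_d θ_c)] = 0.369 × 967 × (282 − 8.27) × 16.5 / [1980 × (1 + 0.0555 × 16.5)] = 1.61×10^6 / 3793 = 424.9 m³.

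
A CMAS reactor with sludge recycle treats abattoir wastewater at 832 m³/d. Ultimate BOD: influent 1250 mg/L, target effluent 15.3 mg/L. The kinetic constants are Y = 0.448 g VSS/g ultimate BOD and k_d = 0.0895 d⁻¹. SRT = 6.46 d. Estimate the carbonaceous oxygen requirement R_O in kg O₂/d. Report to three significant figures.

Y_obs = Y / (1 + k_d θ_c) = 0.448 / (1 + 0.0895 × 6.46) = 0.448 / 1.578 = 0.2839.
Mass of ultimate BOD removed per day: Q(S₀ − S) = 832 × 1235 g/m³ = 1027 kg/d.
P_X = Y_obs·Q·(S₀ − S) = 0.2839 × 1027 = 291.6 kg VSS/d.
R_O = Q·(S₀ − S) − 1.42·P_X = 1027 − 1.42 × 291.6 = 613.2 kg O₂/d.

R_O ≈ 613 kg O₂/d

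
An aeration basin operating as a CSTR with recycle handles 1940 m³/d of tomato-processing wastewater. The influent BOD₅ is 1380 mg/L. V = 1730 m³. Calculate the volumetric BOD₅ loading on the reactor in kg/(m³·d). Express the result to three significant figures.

Applied BOD₅ load per unit volume = Q·S₀/V = (1940 × 1380/1000)/1730 = 1.548 kg BOD₅·m⁻³·d⁻¹.

L_v ≈ 1.55 kg BOD₅/(m³·d)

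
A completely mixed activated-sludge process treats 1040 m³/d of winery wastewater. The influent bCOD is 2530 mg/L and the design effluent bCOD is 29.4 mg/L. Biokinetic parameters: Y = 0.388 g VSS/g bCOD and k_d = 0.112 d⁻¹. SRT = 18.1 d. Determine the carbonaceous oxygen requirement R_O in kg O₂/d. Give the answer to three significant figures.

R_O ≈ 2130 kg O₂/d

Y_obs = Y / (1 + k_d θ_c) = 0.388 / (1 + 0.112 × 18.1) = 0.388 / 3.027 = 0.1282.
Substrate removed = Q·(S₀ − S) = 1040 m³/d × (2530 − 29.4) g/m³ = 2.6×10^6 g/d = 2601 kg/d.
P_X = Y_obs·Q·(S₀ − S) = 0.1282 × 2601 = 333.3 kg VSS/d.
R_O = Q·ΔS − 1.42 P_X = 2601 − 473.3 = 2127 kg O₂/d.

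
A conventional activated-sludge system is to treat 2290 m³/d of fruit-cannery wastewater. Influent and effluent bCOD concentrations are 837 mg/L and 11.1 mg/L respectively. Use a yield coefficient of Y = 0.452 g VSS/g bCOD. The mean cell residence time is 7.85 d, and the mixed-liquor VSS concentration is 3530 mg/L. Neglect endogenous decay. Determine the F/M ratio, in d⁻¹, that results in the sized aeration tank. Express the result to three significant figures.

F/M ≈ 0.286 d⁻¹

V·X = Y·Q·ΔS·θ_c gives V = 0.452 × 2290 × (837 − 11.1) × 7.85 / 3530 = 1901 m³.
Food-to-microorganism ratio F/M = Q S₀ / (V X) = 2290 × 837 / (1901 × 3530) = 0.2856 d⁻¹.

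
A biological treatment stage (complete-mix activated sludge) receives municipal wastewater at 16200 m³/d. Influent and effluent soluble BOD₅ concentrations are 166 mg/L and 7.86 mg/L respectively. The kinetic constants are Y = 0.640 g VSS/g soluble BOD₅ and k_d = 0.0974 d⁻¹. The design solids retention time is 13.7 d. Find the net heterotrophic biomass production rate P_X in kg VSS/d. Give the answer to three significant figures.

P_X ≈ 702 kg VSS/d

Observed yield with endogenous decay: Y_obs = Y / (1 + k_d·θ_c) = 0.640 / (1 + 0.0974 × 13.7) = 0.640 / 2.334 = 0.2742 g VSS/g soluble BOD₅.
ΔS = 166 − 7.86 = 158.1 mg/L, so the substrate removal rate is 16200 × 158.1/1000 = 2562 kg soluble BOD₅/d.
Net biomass production P_X = Y_obs × Q·(S₀ − S) = 0.2742 × 2562 = 702.4 kg VSS/d.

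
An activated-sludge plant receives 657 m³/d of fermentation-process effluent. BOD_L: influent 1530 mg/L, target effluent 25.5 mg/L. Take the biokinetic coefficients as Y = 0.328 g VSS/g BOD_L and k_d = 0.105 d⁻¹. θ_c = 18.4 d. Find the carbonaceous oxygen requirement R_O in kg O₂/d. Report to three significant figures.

Y_obs = Y / (1 + k_d θ_c) = 0.328 / (1 + 0.105 × 18.4) = 0.328 / 2.932 = 0.1119.
ΔS = 1530 − 25.5 = 1504 mg/L, so the substrate removal rate is 657 × 1504/1000 = 988.5 kg BOD_L/d.
Net sludge production P_X = 0.1119 × 988.5 = 110.6 kg VSS/d.
R_O = Q·(S₀ − S) − 1.42·P_X = 988.5 − 1.42 × 110.6 = 831.4 kg O₂/d.

R_O ≈ 831 kg O₂/d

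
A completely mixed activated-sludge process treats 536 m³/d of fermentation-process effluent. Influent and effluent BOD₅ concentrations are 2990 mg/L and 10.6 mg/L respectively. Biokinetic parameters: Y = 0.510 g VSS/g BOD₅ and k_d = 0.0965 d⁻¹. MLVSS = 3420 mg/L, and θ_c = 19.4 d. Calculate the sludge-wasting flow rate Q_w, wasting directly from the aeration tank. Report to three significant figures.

From the SRT design equation V = Y Q (S₀−S) θ_c / [X (1 + k_d θ_c)] = 0.510 × 536 × (2990 − 10.6) × 19.4 / [3420 × (1 + 0.0965 × 19.4)] = 1.58×10^7 / 9823 = 1609 m³.
For wasting at MLVSS concentration, Q_w = V/θ_c = 1609/19.4 = 82.92 m³/d.

Q_w ≈ 82.9 m³/d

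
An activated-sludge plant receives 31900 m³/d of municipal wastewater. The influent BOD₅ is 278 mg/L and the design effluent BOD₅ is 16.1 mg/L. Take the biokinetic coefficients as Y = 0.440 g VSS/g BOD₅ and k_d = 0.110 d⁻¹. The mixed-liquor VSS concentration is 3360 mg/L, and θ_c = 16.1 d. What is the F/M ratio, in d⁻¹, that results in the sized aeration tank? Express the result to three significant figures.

F/M ≈ 0.415 d⁻¹

Rearranging the biomass balance for a CMAS with decay, V = Y·Q·ΔS·θ_c / [X·(1+k_d θ_c)] = 0.440 × 31900 × (278 − 16.1) × 16.1 / [3360 × (1 + 0.110 × 16.1)] = 5.92×10^7 / 9311 = 6357 m³.
Food-to-microorganism ratio F/M = Q S₀ / (V X) = 31900 × 278 / (6357 × 3360) = 0.4152 d⁻¹.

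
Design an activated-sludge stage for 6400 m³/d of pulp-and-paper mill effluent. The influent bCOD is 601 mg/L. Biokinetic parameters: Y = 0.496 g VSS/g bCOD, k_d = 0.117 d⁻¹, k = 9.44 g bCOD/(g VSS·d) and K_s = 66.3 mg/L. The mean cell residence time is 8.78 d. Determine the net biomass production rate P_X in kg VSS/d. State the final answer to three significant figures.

From the Monod/SRT balance for a CMAS, S = K_s·(1+k_d θ_c)/[θ_c·(Y k − k_d) − 1] = 66.3 × (1 + 0.117 × 8.78) / [8.78 × (0.496 × 9.44 − 0.117) − 1] = 134.4 / 39.08 = 3.439 mg/L.
Y_obs = Y / (1 + k_d θ_c) = 0.496 / (1 + 0.117 × 8.78) = 0.496 / 2.027 = 0.2447.
Mass of bCOD removed per day: Q(S₀ − S) = 6400 × 597.6 g/m³ = 3824 kg/d.
Net biomass production P_X = Y_obs × Q·(S₀ − S) = 0.2447 × 3824 = 935.7 kg VSS/d.

P_X ≈ 936 kg VSS/d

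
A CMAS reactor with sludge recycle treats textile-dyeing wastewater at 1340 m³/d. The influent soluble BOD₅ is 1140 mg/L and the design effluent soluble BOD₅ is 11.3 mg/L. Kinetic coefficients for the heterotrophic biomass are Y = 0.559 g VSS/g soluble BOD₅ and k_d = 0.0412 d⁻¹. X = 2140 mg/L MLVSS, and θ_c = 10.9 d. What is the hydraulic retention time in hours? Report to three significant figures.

Steady-state biomass mass balance: V·X·(1 + k_d·θ_c) = Y·Q·(S₀ − S)·θ_c, so V = 0.559 × 1340 × (1140 − 11.3) × 10.9 / [2140 × (1 + 0.0412 × 10.9)] = 9.22×10^6 / 3101 = 2972 m³.
HRT = V/Q = 2972 m³ / 1340 m³·d⁻¹ = 2.218 d × 24 = 53.23 h.

τ ≈ 53.2 h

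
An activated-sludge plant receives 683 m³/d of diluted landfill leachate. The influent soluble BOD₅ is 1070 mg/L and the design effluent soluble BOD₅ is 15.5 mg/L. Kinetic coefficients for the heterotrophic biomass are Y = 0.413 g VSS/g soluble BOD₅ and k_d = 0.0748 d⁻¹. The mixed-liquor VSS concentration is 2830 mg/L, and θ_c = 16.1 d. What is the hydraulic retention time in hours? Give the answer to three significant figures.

From the SRT design equation V = Y Q (S₀−S) θ_c / [X (1 + k_d θ_c)] = 0.413 × 683 × (1070 − 15.5) × 16.1 / [2830 × (1 + 0.0748 × 16.1)] = 4.79×10^6 / 6238 = 767.7 m³.
HRT = V/Q = 767.7 m³ / 683 m³·d⁻¹ = 1.124 d × 24 = 26.98 h.

τ ≈ 27.0 h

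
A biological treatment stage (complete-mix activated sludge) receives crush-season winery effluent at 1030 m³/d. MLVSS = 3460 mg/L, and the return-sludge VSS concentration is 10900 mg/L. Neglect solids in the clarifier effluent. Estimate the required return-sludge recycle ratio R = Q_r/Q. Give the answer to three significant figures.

R ≈ 0.465

Mass balance around the secondary clarifier (neglecting effluent solids): R = X / (X_r − X) = 3460 / (10900 − 3460) = 0.4651.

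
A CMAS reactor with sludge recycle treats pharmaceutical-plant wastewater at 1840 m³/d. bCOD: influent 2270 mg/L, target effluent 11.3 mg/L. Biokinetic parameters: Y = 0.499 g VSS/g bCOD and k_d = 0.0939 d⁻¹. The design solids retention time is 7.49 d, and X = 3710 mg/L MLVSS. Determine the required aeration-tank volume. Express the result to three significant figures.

V ≈ 2460 m³

Rearranging the biomass balance for a CMAS with decay, V = Y·Q·ΔS·θ_c / [X·(1+k_d θ_c)] = 0.499 × 1840 × (2270 − 11.3) × 7.49 / [3710 × (1 + 0.0939 × 7.49)] = 1.55×10^7 / 6319 = 2458 m³.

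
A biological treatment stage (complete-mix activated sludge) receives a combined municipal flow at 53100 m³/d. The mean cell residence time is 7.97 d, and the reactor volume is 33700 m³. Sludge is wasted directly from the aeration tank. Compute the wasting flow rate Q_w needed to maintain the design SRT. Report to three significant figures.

Q_w ≈ 4230 m³/d

Wasting from the aeration tank: Q_w = V / θ_c = 33700 / 7.97 = 4228 m³/d.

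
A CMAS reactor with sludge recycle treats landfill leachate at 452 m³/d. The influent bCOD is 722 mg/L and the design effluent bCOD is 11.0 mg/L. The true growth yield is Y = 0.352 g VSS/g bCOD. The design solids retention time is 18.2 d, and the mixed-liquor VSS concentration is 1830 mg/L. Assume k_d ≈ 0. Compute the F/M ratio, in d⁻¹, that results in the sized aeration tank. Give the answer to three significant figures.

F/M ≈ 0.159 d⁻¹

With k_d = 0 the design equation reduces to V = Y Q (S₀−S) θ_c / X = 0.352 × 452 × (722 − 11.0) × 18.2 / 1830 = 1125 m³.
F/M = Q·S₀ / (V·X) = 452 × 722 / (1125 × 1830) = 0.1585 g bCOD·(g VSS·d)⁻¹.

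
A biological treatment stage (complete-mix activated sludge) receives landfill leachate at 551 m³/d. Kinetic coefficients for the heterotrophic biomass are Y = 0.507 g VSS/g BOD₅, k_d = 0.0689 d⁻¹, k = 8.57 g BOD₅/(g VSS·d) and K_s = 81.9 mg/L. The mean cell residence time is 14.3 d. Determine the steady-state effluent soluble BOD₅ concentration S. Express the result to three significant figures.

S ≈ 2.70 mg/L

For a completely mixed reactor with recycle the Lawrence–McCarty relation gives S = K_s·(1 + k_d·θ_c) / [θ_c·(Y·k − k_d) − 1] = 81.9 × (1 + 0.0689 × 14.3) / [14.3 × (0.507 × 8.57 − 0.0689) − 1] = 162.6 / 60.15 = 2.703 mg/L.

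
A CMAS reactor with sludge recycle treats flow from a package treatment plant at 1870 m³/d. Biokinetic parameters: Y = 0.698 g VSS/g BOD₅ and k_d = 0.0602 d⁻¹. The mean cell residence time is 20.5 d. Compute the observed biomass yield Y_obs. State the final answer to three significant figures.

Y_obs ≈ 0.312 g VSS/g BOD₅

Observed yield with endogenous decay: Y_obs = Y / (1 + k_d·θ_c) = 0.698 / (1 + 0.0602 × 20.5) = 0.698 / 2.234 = 0.3124 g VSS/g BOD₅.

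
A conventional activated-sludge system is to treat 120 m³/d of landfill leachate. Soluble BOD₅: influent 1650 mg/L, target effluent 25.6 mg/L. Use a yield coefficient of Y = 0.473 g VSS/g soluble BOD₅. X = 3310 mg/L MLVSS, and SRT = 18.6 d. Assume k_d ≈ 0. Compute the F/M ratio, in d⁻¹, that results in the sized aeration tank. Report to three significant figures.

With k_d = 0 the design equation reduces to V = Y Q (S₀−S) θ_c / X = 0.473 × 120 × (1650 − 25.6) × 18.6 / 3310 = 518.1 m³.
F/M = applied load / biomass = Q·S₀/(V·X) = 120 × 1650 / (518.1 × 3310) = 0.1155 d⁻¹.

F/M ≈ 0.115 d⁻¹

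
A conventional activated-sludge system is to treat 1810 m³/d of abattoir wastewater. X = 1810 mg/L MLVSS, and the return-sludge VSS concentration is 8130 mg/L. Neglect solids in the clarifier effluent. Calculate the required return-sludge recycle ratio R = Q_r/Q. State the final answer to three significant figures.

Mass balance around the secondary clarifier (neglecting effluent solids): R = X / (X_r − X) = 1810 / (8130 − 1810) = 0.2864.

R ≈ 0.286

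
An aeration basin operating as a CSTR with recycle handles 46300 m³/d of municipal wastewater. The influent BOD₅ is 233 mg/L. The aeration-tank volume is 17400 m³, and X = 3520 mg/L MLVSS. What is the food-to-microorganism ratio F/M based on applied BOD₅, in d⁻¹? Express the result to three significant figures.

F/M = applied load / biomass = Q·S₀/(V·X) = 46300 × 233 / (17400 × 3520) = 0.1761 d⁻¹.

F/M ≈ 0.176 d⁻¹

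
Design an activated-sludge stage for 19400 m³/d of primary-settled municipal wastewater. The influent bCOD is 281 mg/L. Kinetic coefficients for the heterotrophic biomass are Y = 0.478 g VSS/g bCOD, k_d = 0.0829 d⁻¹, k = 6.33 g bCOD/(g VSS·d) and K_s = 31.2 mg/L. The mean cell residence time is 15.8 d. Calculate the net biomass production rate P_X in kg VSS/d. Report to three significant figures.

From the Monod/SRT balance for a CMAS, S = K_s·(1+k_d θ_c)/[θ_c·(Y k − k_d) − 1] = 31.2 × (1 + 0.0829 × 15.8) / [15.8 × (0.478 × 6.33 − 0.0829) − 1] = 72.07 / 45.50 = 1.584 mg/L.
Observed yield with endogenous decay: Y_obs = Y / (1 + k_d·θ_c) = 0.478 / (1 + 0.0829 × 15.8) = 0.478 / 2.310 = 0.2069 g VSS/g bCOD.
Substrate removed = Q·(S₀ − S) = 19400 m³/d × (281 − 1.58) g/m³ = 5.42×10^6 g/d = 5421 kg/d.
Net biomass production P_X = Y_obs × Q·(S₀ − S) = 0.2069 × 5421 = 1122 kg VSS/d.

P_X ≈ 1120 kg VSS/d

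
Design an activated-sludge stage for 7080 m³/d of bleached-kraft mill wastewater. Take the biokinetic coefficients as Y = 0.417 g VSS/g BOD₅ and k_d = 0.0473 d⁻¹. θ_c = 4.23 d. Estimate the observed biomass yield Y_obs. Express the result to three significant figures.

The observed yield is Y_obs = Y/(1 + k_d·θ_c) = 0.417 / (1 + 0.0473 × 4.23) = 0.417 / 1.200 = 0.3475 g VSS per g BOD₅ removed.

Y_obs ≈ 0.347 g VSS/g BOD₅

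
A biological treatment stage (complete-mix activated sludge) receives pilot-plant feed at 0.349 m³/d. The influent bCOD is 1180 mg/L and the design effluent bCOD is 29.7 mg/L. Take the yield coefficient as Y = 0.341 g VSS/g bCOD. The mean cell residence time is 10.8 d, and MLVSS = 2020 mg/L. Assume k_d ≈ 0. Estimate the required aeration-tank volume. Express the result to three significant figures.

V ≈ 0.732 m³

Biomass mass balance (decay neglected): V·X = Y·Q·(S₀ − S)·θ_c, so V = 0.341 × 0.349 × (1180 − 29.7) × 10.8 / 2020 = 0.7319 m³.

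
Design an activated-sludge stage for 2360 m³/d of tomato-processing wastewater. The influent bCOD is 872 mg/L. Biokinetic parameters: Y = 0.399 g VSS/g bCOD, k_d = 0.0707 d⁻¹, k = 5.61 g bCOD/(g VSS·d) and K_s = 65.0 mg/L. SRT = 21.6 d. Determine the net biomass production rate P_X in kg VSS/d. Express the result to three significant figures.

Effluent substrate depends only on kinetics and SRT: S = K_s(1 + k_d θ_c) / [θ_c(Yk − k_d) − 1] = 65.0 × (1 + 0.0707 × 21.6) / [21.6 × (0.399 × 5.61 − 0.0707) − 1] = 164.3 / 45.82 = 3.585 mg/L.
Correct the yield for decay: Y_obs = Y/(1 + k_d θ_c) = 0.399 / (1 + 0.0707 × 21.6) = 0.399 / 2.527 = 0.1579.
ΔS = 872 − 3.58 = 868.4 mg/L, so the substrate removal rate is 2360 × 868.4/1000 = 2049 kg bCOD/d.
So the net sludge growth is P_X = 0.1579 × 2049 = 323.6 kg VSS/d.

P_X ≈ 324 kg VSS/d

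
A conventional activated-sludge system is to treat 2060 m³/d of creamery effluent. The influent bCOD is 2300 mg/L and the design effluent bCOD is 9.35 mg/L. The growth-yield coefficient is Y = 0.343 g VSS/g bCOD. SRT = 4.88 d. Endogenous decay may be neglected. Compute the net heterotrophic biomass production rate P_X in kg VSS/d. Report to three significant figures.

No decay correction is needed, so Y_obs = Y = 0.343.
Q·(S₀ − S) = 2060 × (2300 − 9.35) × 10⁻³ = 4719 kg/d removed.
P_X = Y_obs · Q(S₀ − S) = 0.3430 × 4719 = 1619 kg VSS/d.

P_X ≈ 1620 kg VSS/d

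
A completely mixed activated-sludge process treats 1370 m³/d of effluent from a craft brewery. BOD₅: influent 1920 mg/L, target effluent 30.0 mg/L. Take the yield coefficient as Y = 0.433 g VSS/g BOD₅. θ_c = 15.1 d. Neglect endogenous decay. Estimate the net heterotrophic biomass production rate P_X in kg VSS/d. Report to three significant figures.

P_X ≈ 1120 kg VSS/d

Since k_d ≈ 0, Y_obs = Y = 0.433 g VSS/g BOD₅.
Q·(S₀ − S) = 1370 × (1920 − 30.0) × 10⁻³ = 2589 kg/d removed.
P_X = Y_obs · Q(S₀ − S) = 0.4330 × 2589 = 1121 kg VSS/d.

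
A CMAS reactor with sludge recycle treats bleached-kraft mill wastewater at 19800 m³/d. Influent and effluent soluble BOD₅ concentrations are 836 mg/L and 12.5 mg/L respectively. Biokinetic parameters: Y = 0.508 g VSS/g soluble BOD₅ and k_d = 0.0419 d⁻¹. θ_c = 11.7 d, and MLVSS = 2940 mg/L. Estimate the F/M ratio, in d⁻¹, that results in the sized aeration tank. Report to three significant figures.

Rearranging the biomass balance for a CMAS with decay, V = Y·Q·ΔS·θ_c / [X·(1+k_d θ_c)] = 0.508 × 19800 × (836 − 12.5) × 11.7 / [2940 × (1 + 0.0419 × 11.7)] = 9.69×10^7 / 4381 = 22120 m³.
F/M = Q·S₀ / (V·X) = 19800 × 836 / (22120 × 2940) = 0.2545 g soluble BOD₅·(g VSS·d)⁻¹.

F/M ≈ 0.255 d⁻¹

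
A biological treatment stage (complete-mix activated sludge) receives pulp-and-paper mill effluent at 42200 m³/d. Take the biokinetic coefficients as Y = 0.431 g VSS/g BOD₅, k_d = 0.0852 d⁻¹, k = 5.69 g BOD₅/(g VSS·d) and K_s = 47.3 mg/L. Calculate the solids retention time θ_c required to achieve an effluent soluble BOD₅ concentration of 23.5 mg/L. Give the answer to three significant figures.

At the target effluent, Y k S/(K_s+S) = 0.431×5.69×23.5/70.80 = 0.8140 d⁻¹.
Then 1/θ_c = μ − k_d = 0.8140 − 0.0852 = 0.7288 d⁻¹, giving θ_c = 1.372 d.

θ_c ≈ 1.37 d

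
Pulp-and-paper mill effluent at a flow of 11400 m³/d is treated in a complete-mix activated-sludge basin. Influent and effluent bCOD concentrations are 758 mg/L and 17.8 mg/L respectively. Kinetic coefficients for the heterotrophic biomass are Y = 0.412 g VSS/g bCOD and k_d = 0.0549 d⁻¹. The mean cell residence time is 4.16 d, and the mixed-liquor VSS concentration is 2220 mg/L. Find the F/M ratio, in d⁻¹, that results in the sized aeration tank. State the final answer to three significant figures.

F/M ≈ 0.734 d⁻¹

From the SRT design equation V = Y Q (S₀−S) θ_c / [X (1 + k_d θ_c)] = 0.412 × 11400 × (758 − 17.8) × 4.16 / [2220 × (1 + 0.0549 × 4.16)] = 1.45×10^7 / 2727 = 5303 m³.
F/M = applied load / biomass = Q·S₀/(V·X) = 11400 × 758 / (5303 × 2220) = 0.7339 d⁻¹.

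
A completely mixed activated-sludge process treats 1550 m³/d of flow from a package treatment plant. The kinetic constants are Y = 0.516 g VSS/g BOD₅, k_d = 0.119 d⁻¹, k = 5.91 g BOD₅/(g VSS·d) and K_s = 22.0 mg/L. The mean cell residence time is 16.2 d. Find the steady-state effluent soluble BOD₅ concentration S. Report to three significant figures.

For a completely mixed reactor with recycle the Lawrence–McCarty relation gives S = K_s·(1 + k_d·θ_c) / [θ_c·(Y·k − k_d) − 1] = 22.0 × (1 + 0.119 × 16.2) / [16.2 × (0.516 × 5.91 − 0.119) − 1] = 64.41 / 46.48 = 1.386 mg/L.

S ≈ 1.39 mg/L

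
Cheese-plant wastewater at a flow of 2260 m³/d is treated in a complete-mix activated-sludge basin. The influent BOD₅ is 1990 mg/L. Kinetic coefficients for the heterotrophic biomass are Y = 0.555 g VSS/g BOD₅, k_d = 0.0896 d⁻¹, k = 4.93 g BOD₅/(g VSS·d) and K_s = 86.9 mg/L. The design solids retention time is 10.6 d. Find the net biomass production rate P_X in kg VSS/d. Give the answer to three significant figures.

For a completely mixed reactor with recycle the Lawrence–McCarty relation gives S = K_s·(1 + k_d·θ_c) / [θ_c·(Y·k − k_d) − 1] = 86.9 × (1 + 0.0896 × 10.6) / [10.6 × (0.555 × 4.93 − 0.0896) − 1] = 169.4 / 27.05 = 6.263 mg/L.
Observed yield with endogenous decay: Y_obs = Y / (1 + k_d·θ_c) = 0.555 / (1 + 0.0896 × 10.6) = 0.555 / 1.950 = 0.2847 g VSS/g BOD₅.
Mass of BOD₅ removed per day: Q(S₀ − S) = 2260 × 1984 g/m³ = 4483 kg/d.
So the net sludge growth is P_X = 0.2847 × 4483 = 1276 kg VSS/d.

P_X ≈ 1280 kg VSS/d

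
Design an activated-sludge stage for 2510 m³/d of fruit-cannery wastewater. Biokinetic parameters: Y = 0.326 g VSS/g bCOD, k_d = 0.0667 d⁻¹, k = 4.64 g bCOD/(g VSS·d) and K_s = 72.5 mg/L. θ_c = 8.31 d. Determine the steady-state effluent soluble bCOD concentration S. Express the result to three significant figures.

Effluent substrate depends only on kinetics and SRT: S = K_s(1 + k_d θ_c) / [θ_c(Yk − k_d) − 1] = 72.5 × (1 + 0.0667 × 8.31) / [8.31 × (0.326 × 4.64 − 0.0667) − 1] = 112.7 / 11.02 = 10.23 mg/L.

S ≈ 10.2 mg/L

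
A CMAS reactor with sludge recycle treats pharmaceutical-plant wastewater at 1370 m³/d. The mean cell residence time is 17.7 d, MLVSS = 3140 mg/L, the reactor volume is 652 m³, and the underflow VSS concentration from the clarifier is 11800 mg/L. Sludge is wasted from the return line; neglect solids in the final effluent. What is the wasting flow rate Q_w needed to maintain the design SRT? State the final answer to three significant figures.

Q_w = (V·X)/(θ_c X_r) = 652.0 × 3140 / (17.7 × 11800) = 9.802 m³/d.

Q_w ≈ 9.80 m³/d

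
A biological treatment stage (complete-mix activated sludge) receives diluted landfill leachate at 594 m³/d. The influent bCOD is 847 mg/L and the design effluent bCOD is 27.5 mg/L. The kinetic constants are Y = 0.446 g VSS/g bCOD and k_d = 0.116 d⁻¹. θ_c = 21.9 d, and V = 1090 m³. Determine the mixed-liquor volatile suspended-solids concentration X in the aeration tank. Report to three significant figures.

X ≈ 1230 mg/L

Solving the biomass balance for X: X = Y Q (S₀−S) θ_c / [V (1+k_d θ_c)] = 0.446 × 594 × (847 − 27.5) × 21.9 / [1090 × (1 + 0.116 × 21.9)] = 1232 mg/L.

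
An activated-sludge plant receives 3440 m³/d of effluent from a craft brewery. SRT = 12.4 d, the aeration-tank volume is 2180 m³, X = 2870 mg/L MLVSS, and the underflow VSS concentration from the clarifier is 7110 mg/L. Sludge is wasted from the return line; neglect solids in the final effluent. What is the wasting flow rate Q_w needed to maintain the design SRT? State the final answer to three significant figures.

Q_w = (V·X)/(θ_c X_r) = 2180 × 2870 / (12.4 × 7110) = 70.97 m³/d.

Q_w ≈ 71.0 m³/d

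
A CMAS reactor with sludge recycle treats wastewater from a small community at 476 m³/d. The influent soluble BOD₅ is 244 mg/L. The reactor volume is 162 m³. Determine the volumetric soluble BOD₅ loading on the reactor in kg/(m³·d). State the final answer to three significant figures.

L_v ≈ 0.717 kg soluble BOD₅/(m³·d)

Applied soluble BOD₅ load per unit volume = Q·S₀/V = (476 × 244/1000)/162.0 = 0.7169 kg soluble BOD₅·m⁻³·d⁻¹.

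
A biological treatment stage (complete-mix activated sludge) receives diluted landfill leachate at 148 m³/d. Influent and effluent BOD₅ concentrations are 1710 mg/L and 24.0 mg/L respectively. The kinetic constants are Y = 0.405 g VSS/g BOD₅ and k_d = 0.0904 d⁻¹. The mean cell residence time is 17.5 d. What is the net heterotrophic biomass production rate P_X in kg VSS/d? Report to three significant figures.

Y_obs = Y / (1 + k_d θ_c) = 0.405 / (1 + 0.0904 × 17.5) = 0.405 / 2.582 = 0.1569.
Mass of BOD₅ removed per day: Q(S₀ − S) = 148 × 1686 g/m³ = 249.5 kg/d.
So the net sludge growth is P_X = 0.1569 × 249.5 = 39.14 kg VSS/d.

P_X ≈ 39.1 kg VSS/d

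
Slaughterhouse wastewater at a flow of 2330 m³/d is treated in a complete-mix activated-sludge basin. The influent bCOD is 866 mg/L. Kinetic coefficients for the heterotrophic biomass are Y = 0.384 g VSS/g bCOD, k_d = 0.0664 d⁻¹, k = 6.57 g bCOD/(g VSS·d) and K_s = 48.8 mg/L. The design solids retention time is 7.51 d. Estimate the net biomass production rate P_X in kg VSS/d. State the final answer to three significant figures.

From the Monod/SRT balance for a CMAS, S = K_s·(1+k_d θ_c)/[θ_c·(Y k − k_d) − 1] = 48.8 × (1 + 0.0664 × 7.51) / [7.51 × (0.384 × 6.57 − 0.0664) − 1] = 73.13 / 17.45 = 4.192 mg/L.
Observed yield with endogenous decay: Y_obs = Y / (1 + k_d·θ_c) = 0.384 / (1 + 0.0664 × 7.51) = 0.384 / 1.499 = 0.2562 g VSS/g bCOD.
Mass of bCOD removed per day: Q(S₀ − S) = 2330 × 861.8 g/m³ = 2008 kg/d.
Biomass produced: P_X = Y_obs·Q·ΔS = 0.2562 × 2008 ≈ 514.5 kg VSS/d.

P_X ≈ 515 kg VSS/d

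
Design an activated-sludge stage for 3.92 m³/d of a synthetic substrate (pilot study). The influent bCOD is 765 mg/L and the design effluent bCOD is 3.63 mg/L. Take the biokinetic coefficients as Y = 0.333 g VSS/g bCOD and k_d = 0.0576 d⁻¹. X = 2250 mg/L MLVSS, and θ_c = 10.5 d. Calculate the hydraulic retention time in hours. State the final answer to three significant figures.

From the SRT design equation V = Y Q (S₀−S) θ_c / [X (1 + k_d θ_c)] = 0.333 × 3.92 × (765 − 3.63) × 10.5 / [2250 × (1 + 0.0576 × 10.5)] = 1.04×10^4 / 3611 = 2.890 m³.
HRT = V/Q = 2.890 m³ / 3.92 m³·d⁻¹ = 0.7373 d × 24 = 17.69 h.

τ ≈ 17.7 h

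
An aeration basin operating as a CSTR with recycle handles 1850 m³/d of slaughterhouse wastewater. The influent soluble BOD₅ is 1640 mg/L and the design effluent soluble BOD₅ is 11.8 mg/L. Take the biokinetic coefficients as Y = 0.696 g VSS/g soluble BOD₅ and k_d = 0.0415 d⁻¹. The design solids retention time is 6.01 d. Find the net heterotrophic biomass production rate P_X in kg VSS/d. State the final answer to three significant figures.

Observed yield with endogenous decay: Y_obs = Y / (1 + k_d·θ_c) = 0.696 / (1 + 0.0415 × 6.01) = 0.696 / 1.249 = 0.5571 g VSS/g soluble BOD₅.
Q·(S₀ − S) = 1850 × (1640 − 11.8) × 10⁻³ = 3012 kg/d removed.
Net biomass production P_X = Y_obs × Q·(S₀ − S) = 0.5571 × 3012 = 1678 kg VSS/d.

P_X ≈ 1680 kg VSS/d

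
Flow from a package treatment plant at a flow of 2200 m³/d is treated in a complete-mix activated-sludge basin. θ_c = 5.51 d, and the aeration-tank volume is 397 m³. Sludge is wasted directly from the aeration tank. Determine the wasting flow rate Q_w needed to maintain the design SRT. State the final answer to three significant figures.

Wasting from the aeration tank: Q_w = V / θ_c = 397.0 / 5.51 = 72.05 m³/d.

Q_w ≈ 72.1 m³/d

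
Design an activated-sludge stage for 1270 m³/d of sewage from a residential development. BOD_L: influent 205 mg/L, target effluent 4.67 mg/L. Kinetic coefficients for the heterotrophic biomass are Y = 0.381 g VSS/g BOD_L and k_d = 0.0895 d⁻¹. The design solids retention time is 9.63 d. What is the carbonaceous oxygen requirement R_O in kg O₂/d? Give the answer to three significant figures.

R_O ≈ 180 kg O₂/d

Correct the yield for decay: Y_obs = Y/(1 + k_d θ_c) = 0.381 / (1 + 0.0895 × 9.63) = 0.381 / 1.862 = 0.2046.
Q·(S₀ − S) = 1270 × (205 − 4.67) × 10⁻³ = 254.4 kg/d removed.
P_X = Y_obs·Q·(S₀ − S) = 0.2046 × 254.4 = 52.06 kg VSS/d.
Carbonaceous O₂ demand = substrate oxidised − cell-mass equivalent = 254.4 − 1.42 × 52.06 = 180.5 kg O₂/d.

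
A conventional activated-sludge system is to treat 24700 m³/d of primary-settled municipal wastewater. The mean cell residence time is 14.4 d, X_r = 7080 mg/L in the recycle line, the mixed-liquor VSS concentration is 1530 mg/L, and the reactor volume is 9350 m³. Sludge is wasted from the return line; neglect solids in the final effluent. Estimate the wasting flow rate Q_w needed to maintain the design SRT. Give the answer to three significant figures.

Q_w ≈ 140 m³/d

Q_w = (V·X)/(θ_c X_r) = 9350 × 1530 / (14.4 × 7080) = 140.3 m³/d.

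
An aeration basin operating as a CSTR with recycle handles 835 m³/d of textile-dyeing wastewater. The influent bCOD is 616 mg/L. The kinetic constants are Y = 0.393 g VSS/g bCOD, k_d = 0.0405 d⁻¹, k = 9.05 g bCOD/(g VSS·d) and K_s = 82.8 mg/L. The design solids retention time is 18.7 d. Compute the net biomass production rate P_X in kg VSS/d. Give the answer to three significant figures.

P_X ≈ 115 kg VSS/d

From the Monod/SRT balance for a CMAS, S = K_s·(1+k_d θ_c)/[θ_c·(Y k − k_d) − 1] = 82.8 × (1 + 0.0405 × 18.7) / [18.7 × (0.393 × 9.05 − 0.0405) − 1] = 145.5 / 64.75 = 2.247 mg/L.
The observed yield is Y_obs = Y/(1 + k_d·θ_c) = 0.393 / (1 + 0.0405 × 18.7) = 0.393 / 1.757 = 0.2236 g VSS per g bCOD removed.
Mass of bCOD removed per day: Q(S₀ − S) = 835 × 613.8 g/m³ = 512.5 kg/d.
Net biomass production P_X = Y_obs × Q·(S₀ − S) = 0.2236 × 512.5 = 114.6 kg VSS/d.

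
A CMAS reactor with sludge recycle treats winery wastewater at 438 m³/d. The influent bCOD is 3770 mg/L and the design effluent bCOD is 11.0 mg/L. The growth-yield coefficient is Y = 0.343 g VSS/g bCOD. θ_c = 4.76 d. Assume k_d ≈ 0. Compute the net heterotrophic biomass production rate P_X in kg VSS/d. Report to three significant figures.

Since k_d ≈ 0, Y_obs = Y = 0.343 g VSS/g bCOD.
Mass of bCOD removed per day: Q(S₀ − S) = 438 × 3759 g/m³ = 1646 kg/d.
Net biomass production P_X = Y_obs × Q·(S₀ − S) = 0.3430 × 1646 = 564.7 kg VSS/d.

P_X ≈ 565 kg VSS/d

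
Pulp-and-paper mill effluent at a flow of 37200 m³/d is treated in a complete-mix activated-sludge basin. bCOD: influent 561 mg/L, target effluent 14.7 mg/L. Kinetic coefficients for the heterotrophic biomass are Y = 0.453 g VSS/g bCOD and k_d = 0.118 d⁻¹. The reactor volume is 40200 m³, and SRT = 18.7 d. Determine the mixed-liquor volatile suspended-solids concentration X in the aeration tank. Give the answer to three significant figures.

X = Y·Q·ΔS·θ_c / [V·(1 + k_d θ_c)] = 0.453 × 37200 × (561 − 14.7) × 18.7 / [40200 × (1 + 0.118 × 18.7)] = 1335 mg/L.

X ≈ 1340 mg/L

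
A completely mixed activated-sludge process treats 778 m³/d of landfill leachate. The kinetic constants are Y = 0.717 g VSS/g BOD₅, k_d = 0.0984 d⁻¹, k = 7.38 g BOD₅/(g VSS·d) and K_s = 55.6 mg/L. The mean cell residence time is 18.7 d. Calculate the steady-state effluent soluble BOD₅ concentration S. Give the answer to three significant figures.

S ≈ 1.64 mg/L

From the Monod/SRT balance for a CMAS, S = K_s·(1+k_d θ_c)/[θ_c·(Y k − k_d) − 1] = 55.6 × (1 + 0.0984 × 18.7) / [18.7 × (0.717 × 7.38 − 0.0984) − 1] = 157.9 / 96.11 = 1.643 mg/L.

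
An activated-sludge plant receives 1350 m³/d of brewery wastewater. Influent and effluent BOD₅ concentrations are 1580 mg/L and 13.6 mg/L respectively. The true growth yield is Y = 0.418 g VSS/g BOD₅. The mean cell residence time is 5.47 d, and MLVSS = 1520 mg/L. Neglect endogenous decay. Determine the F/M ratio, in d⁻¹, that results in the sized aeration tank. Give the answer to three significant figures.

V·X = Y·Q·ΔS·θ_c gives V = 0.418 × 1350 × (1580 − 13.6) × 5.47 / 1520 = 3181 m³.
F/M = Q·S₀ / (V·X) = 1350 × 1580 / (3181 × 1520) = 0.4412 g BOD₅·(g VSS·d)⁻¹.

F/M ≈ 0.441 d⁻¹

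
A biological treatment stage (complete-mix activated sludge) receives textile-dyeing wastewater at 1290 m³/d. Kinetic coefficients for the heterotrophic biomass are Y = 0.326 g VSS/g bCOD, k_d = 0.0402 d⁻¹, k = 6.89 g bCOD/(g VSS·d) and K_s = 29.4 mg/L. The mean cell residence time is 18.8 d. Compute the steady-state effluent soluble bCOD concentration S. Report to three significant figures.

Effluent substrate depends only on kinetics and SRT: S = K_s(1 + k_d θ_c) / [θ_c(Yk − k_d) − 1] = 29.4 × (1 + 0.0402 × 18.8) / [18.8 × (0.326 × 6.89 − 0.0402) − 1] = 51.62 / 40.47 = 1.275 mg/L.

S ≈ 1.28 mg/L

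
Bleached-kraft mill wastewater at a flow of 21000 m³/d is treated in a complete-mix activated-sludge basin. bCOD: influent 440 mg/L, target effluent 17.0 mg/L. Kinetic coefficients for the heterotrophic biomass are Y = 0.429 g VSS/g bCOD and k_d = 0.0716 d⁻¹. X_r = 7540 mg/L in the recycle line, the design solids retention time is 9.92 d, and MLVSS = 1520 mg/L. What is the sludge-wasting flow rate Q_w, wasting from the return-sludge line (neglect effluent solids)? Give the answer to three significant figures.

Q_w ≈ 296 m³/d

Rearranging the biomass balance for a CMAS with decay, V = Y·Q·ΔS·θ_c / [X·(1+k_d θ_c)] = 0.429 × 21000 × (440 − 17.0) × 9.92 / [1520 × (1 + 0.0716 × 9.92)] = 3.78×10^7 / 2600 = 14542 m³.
Wasting from the return line (neglecting effluent solids): Q_w = V·X / (θ_c·X_r) = 14542 × 1520 / (9.92 × 7540) = 295.5 m³/d.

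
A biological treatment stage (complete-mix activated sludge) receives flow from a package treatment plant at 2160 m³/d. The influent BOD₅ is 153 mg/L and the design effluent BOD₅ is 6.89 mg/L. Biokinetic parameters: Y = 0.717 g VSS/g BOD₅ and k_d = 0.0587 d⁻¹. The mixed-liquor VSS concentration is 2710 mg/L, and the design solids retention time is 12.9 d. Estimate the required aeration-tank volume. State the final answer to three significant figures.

Steady-state biomass mass balance: V·X·(1 + k_d·θ_c) = Y·Q·(S₀ − S)·θ_c, so V = 0.717 × 2160 × (153 − 6.89) × 12.9 / [2710 × (1 + 0.0587 × 12.9)] = 2.92×10^6 / 4762 = 613.0 m³.

V ≈ 613 m³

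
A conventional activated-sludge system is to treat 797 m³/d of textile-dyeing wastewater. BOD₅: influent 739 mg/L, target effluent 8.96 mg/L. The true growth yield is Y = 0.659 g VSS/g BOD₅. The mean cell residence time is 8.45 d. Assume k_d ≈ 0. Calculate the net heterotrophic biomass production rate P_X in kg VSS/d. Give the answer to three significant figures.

P_X ≈ 383 kg VSS/d

No decay correction is needed, so Y_obs = Y = 0.659.
Q·(S₀ − S) = 797 × (739 − 8.96) × 10⁻³ = 581.8 kg/d removed.
P_X = Y_obs · Q(S₀ − S) = 0.6590 × 581.8 = 383.4 kg VSS/d.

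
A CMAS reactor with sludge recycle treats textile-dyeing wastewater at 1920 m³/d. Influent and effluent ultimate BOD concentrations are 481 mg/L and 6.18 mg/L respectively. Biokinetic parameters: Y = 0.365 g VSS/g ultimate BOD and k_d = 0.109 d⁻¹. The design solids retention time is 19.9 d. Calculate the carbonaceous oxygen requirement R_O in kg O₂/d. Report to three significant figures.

R_O ≈ 763 kg O₂/d

Observed yield with endogenous decay: Y_obs = Y / (1 + k_d·θ_c) = 0.365 / (1 + 0.109 × 19.9) = 0.365 / 3.169 = 0.1152 g VSS/g ultimate BOD.
ΔS = 481 − 6.18 = 474.8 mg/L, so the substrate removal rate is 1920 × 474.8/1000 = 911.7 kg ultimate BOD/d.
Net sludge production P_X = 0.1152 × 911.7 = 105.0 kg VSS/d.
Carbonaceous O₂ demand = substrate oxidised − cell-mass equivalent = 911.7 − 1.42 × 105.0 = 762.6 kg O₂/d.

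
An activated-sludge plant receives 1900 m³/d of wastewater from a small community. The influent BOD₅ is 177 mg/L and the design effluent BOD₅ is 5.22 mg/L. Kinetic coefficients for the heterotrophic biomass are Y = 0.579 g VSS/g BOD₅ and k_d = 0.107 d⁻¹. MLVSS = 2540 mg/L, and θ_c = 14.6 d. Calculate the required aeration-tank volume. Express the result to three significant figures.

Steady-state biomass mass balance: V·X·(1 + k_d·θ_c) = Y·Q·(S₀ − S)·θ_c, so V = 0.579 × 1900 × (177 − 5.22) × 14.6 / [2540 × (1 + 0.107 × 14.6)] = 2.76×10^6 / 6508 = 423.9 m³.

V ≈ 424 m³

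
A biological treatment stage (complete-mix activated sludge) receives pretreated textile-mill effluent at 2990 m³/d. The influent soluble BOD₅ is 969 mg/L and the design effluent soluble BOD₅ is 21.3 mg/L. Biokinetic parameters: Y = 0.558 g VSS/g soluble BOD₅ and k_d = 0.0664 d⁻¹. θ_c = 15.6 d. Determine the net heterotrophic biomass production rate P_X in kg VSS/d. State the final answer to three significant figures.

The observed yield is Y_obs = Y/(1 + k_d·θ_c) = 0.558 / (1 + 0.0664 × 15.6) = 0.558 / 2.036 = 0.2741 g VSS per g soluble BOD₅ removed.
Mass of soluble BOD₅ removed per day: Q(S₀ − S) = 2990 × 947.7 g/m³ = 2834 kg/d.
Biomass produced: P_X = Y_obs·Q·ΔS = 0.2741 × 2834 ≈ 776.7 kg VSS/d.

P_X ≈ 777 kg VSS/d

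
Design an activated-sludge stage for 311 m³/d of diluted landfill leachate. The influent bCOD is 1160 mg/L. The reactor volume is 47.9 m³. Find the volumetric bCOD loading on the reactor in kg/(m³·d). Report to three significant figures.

Applied bCOD load per unit volume = Q·S₀/V = (311 × 1160/1000)/47.90 = 7.532 kg bCOD·m⁻³·d⁻¹.

L_v ≈ 7.53 kg bCOD/(m³·d)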